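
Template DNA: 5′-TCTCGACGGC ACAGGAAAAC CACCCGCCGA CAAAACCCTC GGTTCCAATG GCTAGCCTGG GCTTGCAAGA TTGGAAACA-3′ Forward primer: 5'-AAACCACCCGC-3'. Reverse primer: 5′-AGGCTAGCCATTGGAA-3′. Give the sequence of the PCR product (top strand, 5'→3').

5'-AAACCACCCGCCGACAAAACCCTCGGTTCCAATGGCTAGCCT-3'

Scanning the template, AAACCACCCGC occurs at positions 17–27; this primer anneals to the bottom strand there with its 3' end pointing downstream.
Reverse complement of the reverse primer: TTCCAATGGCTAGCCT. This occurs on the top strand at positions 43–58.
The product is the template from position 17 through 58 (42 bp).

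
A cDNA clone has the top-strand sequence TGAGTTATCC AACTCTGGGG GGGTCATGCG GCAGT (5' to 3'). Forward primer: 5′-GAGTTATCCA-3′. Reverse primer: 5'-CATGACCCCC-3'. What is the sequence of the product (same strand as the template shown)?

5'-GAGTTATCCAACTCTGGGGGGGTCATG-3'

Scanning the template, GAGTTATCCA occurs at positions 2–11; this primer anneals to the bottom strand there with its 3' end pointing downstream.
Reverse complement of the reverse primer: GGGGGTCATG. This occurs on the top strand at positions 19–28.
The product is the template from position 2 through 28 (27 bp).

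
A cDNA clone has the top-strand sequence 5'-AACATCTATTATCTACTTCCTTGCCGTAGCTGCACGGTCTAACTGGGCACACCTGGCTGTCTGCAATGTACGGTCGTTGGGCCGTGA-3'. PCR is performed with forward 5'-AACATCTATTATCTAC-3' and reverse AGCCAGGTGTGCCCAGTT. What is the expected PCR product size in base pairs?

The forward primer matches the template at positions 1–16.
The reverse primer's reverse complement is AACTGGGCACACCTGGCT, which matches the template at positions 41–58.
The product runs from position 1 to position 58, so its length is 58 − 1 + 1 = 58 bp.

58 bp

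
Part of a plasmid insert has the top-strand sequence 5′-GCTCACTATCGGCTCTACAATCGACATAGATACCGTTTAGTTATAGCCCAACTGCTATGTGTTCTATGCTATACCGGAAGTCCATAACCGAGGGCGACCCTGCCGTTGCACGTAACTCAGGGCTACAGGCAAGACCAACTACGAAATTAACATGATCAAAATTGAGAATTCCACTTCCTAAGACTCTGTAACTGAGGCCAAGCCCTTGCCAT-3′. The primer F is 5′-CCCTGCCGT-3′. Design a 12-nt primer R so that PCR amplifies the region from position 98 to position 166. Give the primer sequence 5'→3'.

5'-CTCAATTTTGAT-3'

The product's 3' end on the top strand is position 166.
The reverse primer anneals to the top strand over positions 155–166, i.e. to ATCAAAATTGAG.
Its sequence written 5'→3' is the reverse complement: CTCAATTTTGAT.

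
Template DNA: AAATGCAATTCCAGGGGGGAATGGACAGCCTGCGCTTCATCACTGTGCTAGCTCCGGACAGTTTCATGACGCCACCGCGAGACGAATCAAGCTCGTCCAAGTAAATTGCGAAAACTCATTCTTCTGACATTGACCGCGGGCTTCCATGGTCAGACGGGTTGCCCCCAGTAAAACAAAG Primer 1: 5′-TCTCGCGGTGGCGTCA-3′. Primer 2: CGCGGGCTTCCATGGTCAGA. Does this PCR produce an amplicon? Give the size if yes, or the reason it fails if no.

No product — the primers' 3' ends point away from each other.

Primer 1 (TCTCGCGGTGGCGTCA) has reverse complement TGACGCCACCGCGAGA, which matches the top strand at positions 67–82; primer 1 anneals to the top strand there with its 3' end pointing upstream toward position 67.
Primer 2 (CGCGGGCTTCCATGGTCAGA) matches the top strand directly at positions 135–154; it anneals to the bottom strand with its 3' end pointing downstream toward position 154.
The 3' ends diverge (primer 1 extends toward position 1, primer 2 toward position 178), so the primers never converge on a shared product.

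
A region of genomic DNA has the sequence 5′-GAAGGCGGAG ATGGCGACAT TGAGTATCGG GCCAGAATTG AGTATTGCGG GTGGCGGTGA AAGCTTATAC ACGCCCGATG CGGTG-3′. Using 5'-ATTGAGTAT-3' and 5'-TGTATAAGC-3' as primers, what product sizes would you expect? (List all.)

53 bp, 35 bp

The forward primer ATTGAGTAT matches the top strand at positions 19–27, 37–45.
The reverse primer's reverse complement is GCTTATACA, matching at positions 63–71.
Each forward site pairs with the reverse site to give a product ending at position 71: sizes 53, 35 bp.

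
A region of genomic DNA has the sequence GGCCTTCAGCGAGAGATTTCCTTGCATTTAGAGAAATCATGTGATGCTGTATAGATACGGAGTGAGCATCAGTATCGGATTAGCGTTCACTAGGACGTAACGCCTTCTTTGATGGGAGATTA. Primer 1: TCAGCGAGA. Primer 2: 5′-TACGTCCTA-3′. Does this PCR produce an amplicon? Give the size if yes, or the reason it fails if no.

Primer 1 (TCAGCGAGA) matches the top strand at positions 6–14; it acts as a forward primer.
Primer 2's reverse complement is TAGGACGTA, matching the top strand at positions 91–99; it acts as a reverse primer.
The 3' ends face each other across positions 6–99, giving a 94 bp product.

Yes — a 94 bp product.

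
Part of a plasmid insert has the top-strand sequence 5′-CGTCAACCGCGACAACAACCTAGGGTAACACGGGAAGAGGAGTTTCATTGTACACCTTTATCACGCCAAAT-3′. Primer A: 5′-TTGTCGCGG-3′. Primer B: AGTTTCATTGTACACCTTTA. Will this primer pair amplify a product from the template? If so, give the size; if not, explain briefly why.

No product — the primers' 3' ends point away from each other.

Primer A (TTGTCGCGG) has reverse complement CCGCGACAA, which matches the top strand at positions 7–15; primer A anneals to the top strand there with its 3' end pointing upstream toward position 7.
Primer B (AGTTTCATTGTACACCTTTA) matches the top strand directly at positions 41–60; it anneals to the bottom strand with its 3' end pointing downstream toward position 60.
The 3' ends diverge (primer A extends toward position 1, primer B toward position 71), so the primers never converge on a shared product.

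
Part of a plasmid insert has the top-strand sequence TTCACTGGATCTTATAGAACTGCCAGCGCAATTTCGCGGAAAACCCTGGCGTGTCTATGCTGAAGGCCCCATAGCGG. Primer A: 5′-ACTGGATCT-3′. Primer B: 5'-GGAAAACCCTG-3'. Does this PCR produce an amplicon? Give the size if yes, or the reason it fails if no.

No product — both primers anneal to the same strand and extend in the same direction.

Primer A (ACTGGATCT) matches the top strand at positions 4–12 (3' end points downstream).
Primer B (GGAAAACCCTG) also matches the top strand directly, at positions 38–48 — its reverse complement CAGGGTTTTCC is not present.
Both primers anneal to the bottom strand with 3' ends pointing the same way, so neither can prime synthesis back toward the other.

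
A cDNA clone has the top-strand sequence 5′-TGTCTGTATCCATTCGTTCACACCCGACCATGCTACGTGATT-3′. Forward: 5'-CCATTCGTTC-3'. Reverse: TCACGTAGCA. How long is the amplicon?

31 bp

Scanning the template, CCATTCGTTC occurs at positions 10–19; this primer anneals to the bottom strand there with its 3' end pointing downstream.
Reverse complement of the reverse primer: TGCTACGTGA. This occurs on the top strand at positions 31–40.
The product runs from position 10 to position 40, so its length is 40 − 10 + 1 = 31 bp.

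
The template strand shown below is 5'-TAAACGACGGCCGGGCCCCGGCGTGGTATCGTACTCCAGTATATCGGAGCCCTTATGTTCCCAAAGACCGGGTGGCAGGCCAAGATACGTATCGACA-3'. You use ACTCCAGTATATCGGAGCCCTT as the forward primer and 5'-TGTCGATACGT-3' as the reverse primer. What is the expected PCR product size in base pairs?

Forward primer ACTCCAGTATATCGGAGCCCTT is found on the top strand at positions 33–54.
Reverse complement of the reverse primer: ACGTATCGACA. This occurs on the top strand at positions 87–97.
The product runs from position 33 to position 97, so its length is 97 − 33 + 1 = 65 bp.

65 bp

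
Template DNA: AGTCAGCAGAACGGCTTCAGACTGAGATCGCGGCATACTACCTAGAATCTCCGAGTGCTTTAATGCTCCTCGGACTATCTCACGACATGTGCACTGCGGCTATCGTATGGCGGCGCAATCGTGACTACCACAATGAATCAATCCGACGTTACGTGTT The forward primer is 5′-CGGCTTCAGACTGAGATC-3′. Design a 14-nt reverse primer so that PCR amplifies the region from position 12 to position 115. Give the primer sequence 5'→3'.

The product's 3' end on the top strand is position 115.
The reverse primer anneals to the top strand over positions 102–115, i.e. to ATCGTATGGCGGCG.
Its sequence written 5'→3' is the reverse complement: CGCCGCCATACGAT.

5'-CGCCGCCATACGAT-3'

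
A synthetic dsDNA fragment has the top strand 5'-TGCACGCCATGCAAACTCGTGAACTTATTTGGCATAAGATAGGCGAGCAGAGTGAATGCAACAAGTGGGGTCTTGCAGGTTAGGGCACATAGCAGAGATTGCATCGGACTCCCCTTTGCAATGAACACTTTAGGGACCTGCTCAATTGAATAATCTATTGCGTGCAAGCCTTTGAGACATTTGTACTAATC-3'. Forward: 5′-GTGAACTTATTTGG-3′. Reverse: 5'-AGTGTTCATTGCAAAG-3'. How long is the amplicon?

Scanning the template, GTGAACTTATTTGG occurs at positions 19–32; this primer anneals to the bottom strand there with its 3' end pointing downstream.
Reverse complement of the reverse primer: CTTTGCAATGAACACT. This occurs on the top strand at positions 114–129.
Product length = (reverse-primer end) − (forward-primer start) + 1 = 129 − 19 + 1 = 111 bp.

111 bp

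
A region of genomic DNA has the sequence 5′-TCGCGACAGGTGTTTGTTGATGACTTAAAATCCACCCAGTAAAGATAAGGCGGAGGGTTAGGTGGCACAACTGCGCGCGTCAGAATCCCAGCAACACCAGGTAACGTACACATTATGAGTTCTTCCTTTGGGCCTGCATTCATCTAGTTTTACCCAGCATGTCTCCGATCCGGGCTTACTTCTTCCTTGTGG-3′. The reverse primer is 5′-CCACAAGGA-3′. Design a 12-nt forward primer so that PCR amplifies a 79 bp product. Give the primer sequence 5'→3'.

5'-TATGAGTTCTTC-3'

The reverse primer's reverse complement TCCTTGTGG matches the template at positions 184–192, so the product ends at position 192.
A 79 bp product then starts at position 192 − 79 + 1 = 114.
The forward primer is identical to the top strand there: TATGAGTTCTTC.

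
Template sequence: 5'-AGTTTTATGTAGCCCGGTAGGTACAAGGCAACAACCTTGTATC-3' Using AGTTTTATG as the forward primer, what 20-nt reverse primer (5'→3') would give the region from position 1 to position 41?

The product's 3' end on the top strand is position 41.
The reverse primer anneals to the top strand over positions 22–41, i.e. to TACAAGGCAACAACCTTGTA.
Its sequence written 5'→3' is the reverse complement: TACAAGGTTGTTGCCTTGTA.

5'-TACAAGGTTGTTGCCTTGTA-3'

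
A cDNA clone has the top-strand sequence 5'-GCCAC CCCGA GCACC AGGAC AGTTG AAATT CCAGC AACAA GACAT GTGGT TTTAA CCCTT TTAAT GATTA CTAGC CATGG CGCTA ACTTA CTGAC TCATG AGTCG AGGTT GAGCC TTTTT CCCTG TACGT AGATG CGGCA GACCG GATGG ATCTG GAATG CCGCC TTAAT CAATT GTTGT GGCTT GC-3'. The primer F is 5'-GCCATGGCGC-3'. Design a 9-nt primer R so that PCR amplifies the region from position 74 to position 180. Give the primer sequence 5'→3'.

The product's 3' end on the top strand is position 180.
The reverse primer anneals to the top strand over positions 172–180, i.e. to AATTGTTGT.
Its sequence written 5'→3' is the reverse complement: ACAACAATT.

5'-ACAACAATT-3'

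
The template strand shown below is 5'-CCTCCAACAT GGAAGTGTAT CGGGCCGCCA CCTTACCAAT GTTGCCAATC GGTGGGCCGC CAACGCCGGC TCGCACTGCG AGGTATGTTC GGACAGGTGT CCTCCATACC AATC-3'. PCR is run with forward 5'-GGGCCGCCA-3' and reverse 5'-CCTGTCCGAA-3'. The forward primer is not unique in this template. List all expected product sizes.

76 bp, 44 bp

The forward primer GGGCCGCCA matches the top strand at positions 22–30, 54–62.
The reverse primer's reverse complement is TTCGGACAGG, matching at positions 88–97.
Each forward site pairs with the reverse site to give a product ending at position 97: sizes 76, 44 bp.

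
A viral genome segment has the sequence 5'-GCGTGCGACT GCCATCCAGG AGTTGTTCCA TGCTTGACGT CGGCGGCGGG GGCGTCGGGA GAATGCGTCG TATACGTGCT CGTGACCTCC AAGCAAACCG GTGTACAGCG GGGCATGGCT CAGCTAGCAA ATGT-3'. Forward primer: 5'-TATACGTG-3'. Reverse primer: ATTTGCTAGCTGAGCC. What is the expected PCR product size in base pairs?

62 bp

Scanning the template, TATACGTG occurs at positions 71–78; this primer anneals to the bottom strand there with its 3' end pointing downstream.
Taking the reverse complement of ATTTGCTAGCTGAGCC gives GGCTCAGCTAGCAAAT, found at positions 117–132 on the template; the primer anneals here to the top strand with its 3' end pointing upstream.
Product length = (reverse-primer end) − (forward-primer start) + 1 = 132 − 71 + 1 = 62 bp.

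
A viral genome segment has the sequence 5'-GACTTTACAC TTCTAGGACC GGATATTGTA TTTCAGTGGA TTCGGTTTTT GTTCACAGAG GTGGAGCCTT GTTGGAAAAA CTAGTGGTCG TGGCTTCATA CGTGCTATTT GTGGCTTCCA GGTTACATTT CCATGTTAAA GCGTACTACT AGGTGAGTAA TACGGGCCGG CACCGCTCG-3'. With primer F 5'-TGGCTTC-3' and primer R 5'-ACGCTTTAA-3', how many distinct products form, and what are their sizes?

The forward primer TGGCTTC matches the top strand at positions 91–97, 112–118.
The reverse primer's reverse complement is TTAAAGCGT, matching at positions 136–144.
Each forward site pairs with the reverse site to give a product ending at position 144: sizes 54, 33 bp.

Two products: 54 bp, 33 bp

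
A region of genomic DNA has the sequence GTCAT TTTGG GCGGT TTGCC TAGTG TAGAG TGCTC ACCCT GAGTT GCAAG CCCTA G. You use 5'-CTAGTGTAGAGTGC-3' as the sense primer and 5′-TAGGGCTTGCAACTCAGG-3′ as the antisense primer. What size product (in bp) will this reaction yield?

36 bp

Forward primer CTAGTGTAGAGTGC is found on the top strand at positions 20–33.
Reverse complement of the reverse primer: CCTGAGTTGCAAGCCCTA. This occurs on the top strand at positions 38–55.
Product length = (reverse-primer end) − (forward-primer start) + 1 = 55 − 20 + 1 = 36 bp.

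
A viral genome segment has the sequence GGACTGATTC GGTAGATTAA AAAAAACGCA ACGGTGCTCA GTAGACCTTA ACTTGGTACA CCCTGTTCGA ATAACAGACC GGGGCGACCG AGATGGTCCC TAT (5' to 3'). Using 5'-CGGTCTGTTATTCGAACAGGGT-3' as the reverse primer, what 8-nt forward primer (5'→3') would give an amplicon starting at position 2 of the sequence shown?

5'-GACTGATT-3'

The reverse primer's reverse complement ACCCTGTTCGAATAACAGACCG matches the template at positions 60–81; the product starts at position 2.
The forward primer is identical to the top strand over positions 2–9: GACTGATT.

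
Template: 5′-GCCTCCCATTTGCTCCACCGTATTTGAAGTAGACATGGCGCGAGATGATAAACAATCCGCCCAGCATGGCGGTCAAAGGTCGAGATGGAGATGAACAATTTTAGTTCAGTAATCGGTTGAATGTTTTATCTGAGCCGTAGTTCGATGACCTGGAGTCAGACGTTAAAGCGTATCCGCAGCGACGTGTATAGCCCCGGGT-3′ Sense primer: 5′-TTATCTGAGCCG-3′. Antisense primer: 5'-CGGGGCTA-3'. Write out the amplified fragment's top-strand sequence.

5'-TTATCTGAGCCGTAGTTCGATGACCTGGAGTCAGACGTTAAAGCGTATCCGCAGCGACGTGTATAGCCCCG-3'

The forward primer matches the template at positions 126–137.
Taking the reverse complement of CGGGGCTA gives TAGCCCCG, found at positions 189–196 on the template; the primer anneals here to the top strand with its 3' end pointing upstream.
The product is the template from position 126 through 196 (71 bp).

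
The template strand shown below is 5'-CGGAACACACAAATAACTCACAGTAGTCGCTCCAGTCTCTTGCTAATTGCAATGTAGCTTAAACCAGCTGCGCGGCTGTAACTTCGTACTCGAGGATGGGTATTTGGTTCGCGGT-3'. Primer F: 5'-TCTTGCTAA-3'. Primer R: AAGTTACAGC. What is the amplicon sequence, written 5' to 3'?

Scanning the template, TCTTGCTAA occurs at positions 38–46; this primer anneals to the bottom strand there with its 3' end pointing downstream.
The reverse primer's reverse complement is GCTGTAACTT, which matches the template at positions 75–84.
The product is the template from position 38 through 84 (47 bp).

5'-TCTTGCTAATTGCAATGTAGCTTAAACCAGCTGCGCGGCTGTAACTT-3'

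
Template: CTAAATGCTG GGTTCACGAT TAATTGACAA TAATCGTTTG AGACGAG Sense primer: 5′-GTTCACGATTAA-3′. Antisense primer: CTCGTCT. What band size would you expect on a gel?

Forward primer GTTCACGATTAA is found on the top strand at positions 12–23.
Reverse complement of the reverse primer: AGACGAG. This occurs on the top strand at positions 41–47.
Product length = (reverse-primer end) − (forward-primer start) + 1 = 47 − 12 + 1 = 36 bp.

36 bp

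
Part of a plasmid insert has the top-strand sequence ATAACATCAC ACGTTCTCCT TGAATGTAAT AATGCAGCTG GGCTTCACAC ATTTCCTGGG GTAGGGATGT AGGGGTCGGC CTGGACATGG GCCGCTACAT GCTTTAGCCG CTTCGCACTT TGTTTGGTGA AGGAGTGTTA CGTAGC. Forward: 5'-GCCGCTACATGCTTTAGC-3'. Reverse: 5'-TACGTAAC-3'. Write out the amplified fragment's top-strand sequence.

5'-GCCGCTACATGCTTTAGCCGCTTCGCACTTTGTTTGGTGAAGGAGTGTTACGTA-3'

The forward primer matches the template at positions 91–108.
Reverse complement of the reverse primer: GTTACGTA. This occurs on the top strand at positions 137–144.
The product is the template from position 91 through 144 (54 bp).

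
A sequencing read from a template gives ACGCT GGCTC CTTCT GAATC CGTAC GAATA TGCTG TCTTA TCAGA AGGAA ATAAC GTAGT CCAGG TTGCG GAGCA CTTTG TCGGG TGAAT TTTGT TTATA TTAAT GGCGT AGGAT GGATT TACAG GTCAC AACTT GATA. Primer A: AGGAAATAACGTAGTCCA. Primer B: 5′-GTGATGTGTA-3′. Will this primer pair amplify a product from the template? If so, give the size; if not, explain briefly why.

Primer B (GTGATGTGTA) does not match the top strand, and its reverse complement TACACATCAC does not match either.
With no annealing site for primer B, no amplification occurs.

No product — primer B has no binding site in the template.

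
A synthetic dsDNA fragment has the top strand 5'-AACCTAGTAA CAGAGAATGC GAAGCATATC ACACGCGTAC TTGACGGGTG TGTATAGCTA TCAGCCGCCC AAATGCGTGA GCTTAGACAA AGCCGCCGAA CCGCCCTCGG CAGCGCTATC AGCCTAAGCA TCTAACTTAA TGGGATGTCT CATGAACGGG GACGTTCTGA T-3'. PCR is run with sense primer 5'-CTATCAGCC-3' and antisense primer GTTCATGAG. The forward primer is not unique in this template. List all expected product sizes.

100 bp, 42 bp

The forward primer CTATCAGCC matches the top strand at positions 58–66, 116–124.
The reverse primer's reverse complement is CTCATGAAC, matching at positions 149–157.
Each forward site pairs with the reverse site to give a product ending at position 157: sizes 100, 42 bp.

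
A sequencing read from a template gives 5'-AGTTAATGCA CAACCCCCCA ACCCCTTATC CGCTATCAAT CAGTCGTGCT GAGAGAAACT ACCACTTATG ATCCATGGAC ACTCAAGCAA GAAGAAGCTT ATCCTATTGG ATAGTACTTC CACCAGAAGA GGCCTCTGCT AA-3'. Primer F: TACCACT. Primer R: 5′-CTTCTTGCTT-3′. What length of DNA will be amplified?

The forward primer matches the template at positions 60–66.
The reverse primer's reverse complement is AAGCAAGAAG, which matches the template at positions 85–94.
Product length = (reverse-primer end) − (forward-primer start) + 1 = 94 − 60 + 1 = 35 bp.

35 bp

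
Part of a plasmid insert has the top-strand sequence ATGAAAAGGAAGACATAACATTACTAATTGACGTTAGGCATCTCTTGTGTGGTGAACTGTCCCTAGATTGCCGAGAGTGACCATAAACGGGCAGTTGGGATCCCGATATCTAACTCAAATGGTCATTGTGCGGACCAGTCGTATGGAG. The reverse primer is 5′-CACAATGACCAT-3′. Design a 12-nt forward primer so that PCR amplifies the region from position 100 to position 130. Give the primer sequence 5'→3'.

5'-ATCCCGATATCT-3'

The reverse primer's reverse complement ATGGTCATTGTG matches the template at positions 119–130; the product starts at position 100.
The forward primer is identical to the top strand over positions 100–111: ATCCCGATATCT.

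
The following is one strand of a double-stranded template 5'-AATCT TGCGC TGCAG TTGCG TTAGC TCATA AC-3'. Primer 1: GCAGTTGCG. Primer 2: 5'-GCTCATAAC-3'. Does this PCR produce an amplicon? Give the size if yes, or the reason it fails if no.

No product — both primers anneal to the same strand and extend in the same direction.

Primer 1 (GCAGTTGCG) matches the top strand at positions 12–20 (3' end points downstream).
Primer 2 (GCTCATAAC) also matches the top strand directly, at positions 24–32 — its reverse complement GTTATGAGC is not present.
Both primers anneal to the bottom strand with 3' ends pointing the same way, so neither can prime synthesis back toward the other.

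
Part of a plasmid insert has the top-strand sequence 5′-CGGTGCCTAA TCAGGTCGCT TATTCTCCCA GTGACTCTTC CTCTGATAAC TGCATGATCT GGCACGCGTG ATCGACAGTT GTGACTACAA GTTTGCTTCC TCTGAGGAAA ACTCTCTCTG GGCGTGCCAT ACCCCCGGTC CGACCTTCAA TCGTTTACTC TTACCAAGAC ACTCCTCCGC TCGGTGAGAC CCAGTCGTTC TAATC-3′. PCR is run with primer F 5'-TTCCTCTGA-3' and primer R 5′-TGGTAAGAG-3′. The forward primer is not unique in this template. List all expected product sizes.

The forward primer TTCCTCTGA matches the top strand at positions 38–46, 97–105.
The reverse primer's reverse complement is CTCTTACCA, matching at positions 158–166.
Each forward site pairs with the reverse site to give a product ending at position 166: sizes 129, 70 bp.

129 bp, 70 bp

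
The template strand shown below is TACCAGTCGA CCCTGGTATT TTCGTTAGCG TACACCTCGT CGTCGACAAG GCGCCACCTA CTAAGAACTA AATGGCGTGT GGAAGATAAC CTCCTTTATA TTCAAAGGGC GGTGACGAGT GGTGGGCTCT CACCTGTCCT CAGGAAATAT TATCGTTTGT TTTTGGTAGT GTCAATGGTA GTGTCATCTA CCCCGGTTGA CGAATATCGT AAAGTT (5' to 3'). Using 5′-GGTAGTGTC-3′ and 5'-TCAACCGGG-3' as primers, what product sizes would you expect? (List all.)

36 bp, 24 bp

The forward primer GGTAGTGTC matches the top strand at positions 165–173, 177–185.
The reverse primer's reverse complement is CCCGGTTGA, matching at positions 192–200.
Each forward site pairs with the reverse site to give a product ending at position 200: sizes 36, 24 bp.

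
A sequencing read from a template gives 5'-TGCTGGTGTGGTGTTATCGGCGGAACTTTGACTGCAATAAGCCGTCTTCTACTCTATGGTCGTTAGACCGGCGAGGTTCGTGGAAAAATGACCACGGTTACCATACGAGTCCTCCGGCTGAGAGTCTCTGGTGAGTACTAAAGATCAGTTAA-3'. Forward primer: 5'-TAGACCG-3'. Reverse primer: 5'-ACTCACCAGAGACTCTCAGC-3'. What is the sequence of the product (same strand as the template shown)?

5'-TAGACCGGCGAGGTTCGTGGAAAAATGACCACGGTTACCATACGAGTCCTCCGGCTGAGAGTCTCTGGTGAGT-3'

Scanning the template, TAGACCG occurs at positions 64–70; this primer anneals to the bottom strand there with its 3' end pointing downstream.
Taking the reverse complement of ACTCACCAGAGACTCTCAGC gives GCTGAGAGTCTCTGGTGAGT, found at positions 117–136 on the template; the primer anneals here to the top strand with its 3' end pointing upstream.
The product is the template from position 64 through 136 (73 bp).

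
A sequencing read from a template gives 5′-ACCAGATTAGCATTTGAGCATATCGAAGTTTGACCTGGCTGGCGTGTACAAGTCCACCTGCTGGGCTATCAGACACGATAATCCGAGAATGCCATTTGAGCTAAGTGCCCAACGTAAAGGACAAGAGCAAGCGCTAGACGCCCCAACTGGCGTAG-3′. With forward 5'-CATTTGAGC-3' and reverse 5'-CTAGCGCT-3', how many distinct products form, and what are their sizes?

Two products: 127 bp, 45 bp

The forward primer CATTTGAGC matches the top strand at positions 11–19, 93–101.
The reverse primer's reverse complement is AGCGCTAG, matching at positions 130–137.
Each forward site pairs with the reverse site to give a product ending at position 137: sizes 127, 45 bp.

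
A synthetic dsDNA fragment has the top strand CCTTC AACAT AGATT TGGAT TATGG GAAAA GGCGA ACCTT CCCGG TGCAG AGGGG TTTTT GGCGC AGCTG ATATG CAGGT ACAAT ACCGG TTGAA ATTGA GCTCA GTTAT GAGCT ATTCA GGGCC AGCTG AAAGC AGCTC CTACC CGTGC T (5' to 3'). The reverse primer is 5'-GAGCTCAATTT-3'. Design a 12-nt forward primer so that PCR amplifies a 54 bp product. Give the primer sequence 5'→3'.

The reverse primer's reverse complement AAATTGAGCTC matches the template at positions 94–104, so the product ends at position 104.
A 54 bp product then starts at position 104 − 54 + 1 = 51.
The forward primer is identical to the top strand there: AGGGGTTTTTGG.

5'-AGGGGTTTTTGG-3'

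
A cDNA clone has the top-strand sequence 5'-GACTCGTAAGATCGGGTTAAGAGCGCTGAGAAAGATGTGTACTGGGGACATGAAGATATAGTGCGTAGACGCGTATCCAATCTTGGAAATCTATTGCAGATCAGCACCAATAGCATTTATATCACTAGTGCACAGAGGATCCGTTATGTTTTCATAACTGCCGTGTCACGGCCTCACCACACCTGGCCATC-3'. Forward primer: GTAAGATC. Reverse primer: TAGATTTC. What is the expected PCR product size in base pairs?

88 bp

Scanning the template, GTAAGATC occurs at positions 6–13; this primer anneals to the bottom strand there with its 3' end pointing downstream.
Taking the reverse complement of TAGATTTC gives GAAATCTA, found at positions 86–93 on the template; the primer anneals here to the top strand with its 3' end pointing upstream.
The product runs from position 6 to position 93, so its length is 93 − 6 + 1 = 88 bp.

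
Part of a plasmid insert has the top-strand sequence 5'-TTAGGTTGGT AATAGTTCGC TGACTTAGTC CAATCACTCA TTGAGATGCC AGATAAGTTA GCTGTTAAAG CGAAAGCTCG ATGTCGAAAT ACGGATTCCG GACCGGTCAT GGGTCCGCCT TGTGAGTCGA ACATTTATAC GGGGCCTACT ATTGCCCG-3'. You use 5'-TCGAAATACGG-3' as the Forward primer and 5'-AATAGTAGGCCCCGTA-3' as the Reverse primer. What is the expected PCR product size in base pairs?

70 bp

Scanning the template, TCGAAATACGG occurs at positions 84–94; this primer anneals to the bottom strand there with its 3' end pointing downstream.
The reverse primer's reverse complement is TACGGGGCCTACTATT, which matches the template at positions 138–153.
Product length = (reverse-primer end) − (forward-primer start) + 1 = 153 − 84 + 1 = 70 bp.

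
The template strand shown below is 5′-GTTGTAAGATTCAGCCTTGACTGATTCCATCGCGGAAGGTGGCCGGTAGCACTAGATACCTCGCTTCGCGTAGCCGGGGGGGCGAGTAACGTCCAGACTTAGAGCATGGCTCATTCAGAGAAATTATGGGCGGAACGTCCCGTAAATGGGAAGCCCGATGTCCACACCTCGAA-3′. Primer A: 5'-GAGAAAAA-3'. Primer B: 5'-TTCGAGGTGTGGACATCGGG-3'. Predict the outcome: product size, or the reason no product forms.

No product — primer A has no binding site in the template.

Primer A (GAGAAAAA) does not match the top strand, and its reverse complement TTTTTCTC does not match either.
With no annealing site for primer A, no amplification occurs.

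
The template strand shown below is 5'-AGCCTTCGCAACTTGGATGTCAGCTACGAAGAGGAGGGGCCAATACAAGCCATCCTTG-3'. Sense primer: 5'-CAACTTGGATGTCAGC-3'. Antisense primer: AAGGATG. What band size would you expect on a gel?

49 bp

The forward primer matches the template at positions 9–24.
Taking the reverse complement of AAGGATG gives CATCCTT, found at positions 51–57 on the template; the primer anneals here to the top strand with its 3' end pointing upstream.
Product length = (reverse-primer end) − (forward-primer start) + 1 = 57 − 9 + 1 = 49 bp.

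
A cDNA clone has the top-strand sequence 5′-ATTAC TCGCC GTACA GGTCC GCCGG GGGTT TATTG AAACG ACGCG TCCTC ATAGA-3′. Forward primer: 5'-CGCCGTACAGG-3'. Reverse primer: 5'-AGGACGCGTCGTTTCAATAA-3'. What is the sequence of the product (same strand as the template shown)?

5'-CGCCGTACAGGTCCGCCGGGGGTTTATTGAAACGACGCGTCCT-3'

Forward primer CGCCGTACAGG is found on the top strand at positions 7–17.
Reverse complement of the reverse primer: TTATTGAAACGACGCGTCCT. This occurs on the top strand at positions 30–49.
The product is the template from position 7 through 49 (43 bp).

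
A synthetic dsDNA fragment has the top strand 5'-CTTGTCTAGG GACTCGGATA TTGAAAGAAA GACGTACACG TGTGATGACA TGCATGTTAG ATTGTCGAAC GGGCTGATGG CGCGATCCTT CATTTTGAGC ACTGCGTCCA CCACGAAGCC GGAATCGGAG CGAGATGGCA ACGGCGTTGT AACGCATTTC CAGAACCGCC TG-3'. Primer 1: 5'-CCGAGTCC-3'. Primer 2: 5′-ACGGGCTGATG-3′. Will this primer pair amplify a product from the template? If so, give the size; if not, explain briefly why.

Primer 1 (CCGAGTCC) has reverse complement GGACTCGG, which matches the top strand at positions 10–17; primer 1 anneals to the top strand there with its 3' end pointing upstream toward position 10.
Primer 2 (ACGGGCTGATG) matches the top strand directly at positions 69–79; it anneals to the bottom strand with its 3' end pointing downstream toward position 79.
The 3' ends diverge (primer 1 extends toward position 1, primer 2 toward position 172), so the primers never converge on a shared product.

No product — the primers' 3' ends point away from each other.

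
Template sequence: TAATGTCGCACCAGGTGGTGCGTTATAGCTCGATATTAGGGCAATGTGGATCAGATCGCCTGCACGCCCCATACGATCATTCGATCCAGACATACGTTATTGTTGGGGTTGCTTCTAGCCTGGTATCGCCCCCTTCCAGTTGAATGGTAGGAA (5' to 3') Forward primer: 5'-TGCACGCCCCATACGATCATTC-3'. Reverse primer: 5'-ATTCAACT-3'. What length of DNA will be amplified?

The forward primer matches the template at positions 61–82.
The reverse primer's reverse complement is AGTTGAAT, which matches the template at positions 138–145.
The product runs from position 61 to position 145, so its length is 145 − 61 + 1 = 85 bp.

85 bp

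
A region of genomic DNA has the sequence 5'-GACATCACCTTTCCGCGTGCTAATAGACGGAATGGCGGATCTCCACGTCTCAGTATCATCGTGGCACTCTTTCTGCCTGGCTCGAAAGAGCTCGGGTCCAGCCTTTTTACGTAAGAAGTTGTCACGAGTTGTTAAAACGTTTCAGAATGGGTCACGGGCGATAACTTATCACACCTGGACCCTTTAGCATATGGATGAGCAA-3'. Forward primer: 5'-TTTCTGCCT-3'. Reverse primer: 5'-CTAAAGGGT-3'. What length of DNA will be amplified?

118 bp

Forward primer TTTCTGCCT is found on the top strand at positions 70–78.
Taking the reverse complement of CTAAAGGGT gives ACCCTTTAG, found at positions 179–187 on the template; the primer anneals here to the top strand with its 3' end pointing upstream.
Product length = (reverse-primer end) − (forward-primer start) + 1 = 187 − 70 + 1 = 118 bp.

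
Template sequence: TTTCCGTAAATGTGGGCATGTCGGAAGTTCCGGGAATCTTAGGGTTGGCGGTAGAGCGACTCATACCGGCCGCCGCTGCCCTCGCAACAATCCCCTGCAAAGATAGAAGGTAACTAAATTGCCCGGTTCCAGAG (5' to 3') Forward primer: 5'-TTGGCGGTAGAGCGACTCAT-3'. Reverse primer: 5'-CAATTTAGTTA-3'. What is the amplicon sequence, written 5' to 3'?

5'-TTGGCGGTAGAGCGACTCATACCGGCCGCCGCTGCCCTCGCAACAATCCCCTGCAAAGATAGAAGGTAACTAAATTG-3'

The forward primer matches the template at positions 45–64.
Reverse complement of the reverse primer: TAACTAAATTG. This occurs on the top strand at positions 111–121.
The product is the template from position 45 through 121 (77 bp).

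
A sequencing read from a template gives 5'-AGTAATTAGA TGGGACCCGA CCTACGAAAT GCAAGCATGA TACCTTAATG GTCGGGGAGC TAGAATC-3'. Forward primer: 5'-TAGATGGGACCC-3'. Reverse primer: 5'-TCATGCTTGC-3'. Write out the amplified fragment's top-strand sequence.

5'-TAGATGGGACCCGACCTACGAAATGCAAGCATGA-3'

Scanning the template, TAGATGGGACCC occurs at positions 7–18; this primer anneals to the bottom strand there with its 3' end pointing downstream.
Reverse complement of the reverse primer: GCAAGCATGA. This occurs on the top strand at positions 31–40.
The product is the template from position 7 through 40 (34 bp).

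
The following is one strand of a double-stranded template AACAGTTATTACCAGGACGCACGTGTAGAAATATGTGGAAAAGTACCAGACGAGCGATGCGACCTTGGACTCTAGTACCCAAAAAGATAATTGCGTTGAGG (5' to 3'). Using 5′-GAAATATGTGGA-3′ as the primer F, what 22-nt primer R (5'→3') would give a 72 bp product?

The forward primer binds at positions 28–39, so a 72 bp product ends at position 28 + 72 − 1 = 99.
The reverse primer anneals to the top strand over positions 78–99, i.e. to CCCAAAAAGATAATTGCGTTGA.
Its sequence written 5'→3' is the reverse complement: TCAACGCAATTATCTTTTTGGG.

5'-TCAACGCAATTATCTTTTTGGG-3'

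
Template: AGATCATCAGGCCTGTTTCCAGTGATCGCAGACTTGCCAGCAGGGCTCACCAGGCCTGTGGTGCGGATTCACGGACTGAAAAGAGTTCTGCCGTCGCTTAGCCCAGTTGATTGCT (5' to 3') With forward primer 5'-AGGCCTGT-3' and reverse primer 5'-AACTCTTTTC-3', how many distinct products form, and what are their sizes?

The forward primer AGGCCTGT matches the top strand at positions 9–16, 52–59.
The reverse primer's reverse complement is GAAAAGAGTT, matching at positions 78–87.
Each forward site pairs with the reverse site to give a product ending at position 87: sizes 79, 36 bp.

Two products: 79 bp, 36 bp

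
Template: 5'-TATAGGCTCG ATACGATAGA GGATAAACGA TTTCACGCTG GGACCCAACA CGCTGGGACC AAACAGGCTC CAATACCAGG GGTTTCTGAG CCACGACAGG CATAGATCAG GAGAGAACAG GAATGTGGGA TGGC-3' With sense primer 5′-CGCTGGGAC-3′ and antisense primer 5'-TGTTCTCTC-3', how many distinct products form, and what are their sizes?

Two products: 84 bp, 69 bp

The forward primer CGCTGGGAC matches the top strand at positions 36–44, 51–59.
The reverse primer's reverse complement is GAGAGAACA, matching at positions 111–119.
Each forward site pairs with the reverse site to give a product ending at position 119: sizes 84, 69 bp.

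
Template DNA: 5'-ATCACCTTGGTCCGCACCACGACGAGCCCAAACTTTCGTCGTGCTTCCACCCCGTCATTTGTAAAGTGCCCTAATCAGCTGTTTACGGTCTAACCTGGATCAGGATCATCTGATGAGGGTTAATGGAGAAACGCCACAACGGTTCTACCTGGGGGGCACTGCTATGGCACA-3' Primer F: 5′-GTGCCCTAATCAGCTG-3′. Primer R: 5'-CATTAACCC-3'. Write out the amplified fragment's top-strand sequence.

Scanning the template, GTGCCCTAATCAGCTG occurs at positions 66–81; this primer anneals to the bottom strand there with its 3' end pointing downstream.
The reverse primer's reverse complement is GGGTTAATG, which matches the template at positions 117–125.
The product is the template from position 66 through 125 (60 bp).

5'-GTGCCCTAATCAGCTGTTTACGGTCTAACCTGGATCAGGATCATCTGATGAGGGTTAATG-3'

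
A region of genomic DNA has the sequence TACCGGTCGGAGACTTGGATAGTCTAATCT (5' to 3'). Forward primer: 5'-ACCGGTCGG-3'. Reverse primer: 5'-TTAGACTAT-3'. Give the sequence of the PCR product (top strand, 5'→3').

5'-ACCGGTCGGAGACTTGGATAGTCTAA-3'

The forward primer matches the template at positions 2–10.
The reverse primer's reverse complement is ATAGTCTAA, which matches the template at positions 19–27.
The product is the template from position 2 through 27 (26 bp).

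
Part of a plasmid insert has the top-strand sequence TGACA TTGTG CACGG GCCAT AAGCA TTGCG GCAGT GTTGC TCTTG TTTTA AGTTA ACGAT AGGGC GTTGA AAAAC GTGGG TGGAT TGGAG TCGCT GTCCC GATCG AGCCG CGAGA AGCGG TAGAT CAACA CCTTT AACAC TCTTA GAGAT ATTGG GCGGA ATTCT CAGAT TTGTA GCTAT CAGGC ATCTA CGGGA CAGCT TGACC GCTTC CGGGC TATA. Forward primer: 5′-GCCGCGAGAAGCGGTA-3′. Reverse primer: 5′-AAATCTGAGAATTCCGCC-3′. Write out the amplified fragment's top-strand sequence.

Scanning the template, GCCGCGAGAAGCGGTA occurs at positions 107–122; this primer anneals to the bottom strand there with its 3' end pointing downstream.
The reverse primer's reverse complement is GGCGGAATTCTCAGATTT, which matches the template at positions 155–172.
The product is the template from position 107 through 172 (66 bp).

5'-GCCGCGAGAAGCGGTAGATCAACACCTTTAACACTCTTAGAGATATTGGGCGGAATTCTCAGATTT-3'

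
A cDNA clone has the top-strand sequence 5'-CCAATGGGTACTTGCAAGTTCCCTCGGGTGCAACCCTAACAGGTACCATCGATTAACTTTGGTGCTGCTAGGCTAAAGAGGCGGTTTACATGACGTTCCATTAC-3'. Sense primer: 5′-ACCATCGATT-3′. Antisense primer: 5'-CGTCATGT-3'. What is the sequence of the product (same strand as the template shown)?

5'-ACCATCGATTAACTTTGGTGCTGCTAGGCTAAAGAGGCGGTTTACATGACG-3'

The forward primer matches the template at positions 45–54.
Taking the reverse complement of CGTCATGT gives ACATGACG, found at positions 88–95 on the template; the primer anneals here to the top strand with its 3' end pointing upstream.
The product is the template from position 45 through 95 (51 bp).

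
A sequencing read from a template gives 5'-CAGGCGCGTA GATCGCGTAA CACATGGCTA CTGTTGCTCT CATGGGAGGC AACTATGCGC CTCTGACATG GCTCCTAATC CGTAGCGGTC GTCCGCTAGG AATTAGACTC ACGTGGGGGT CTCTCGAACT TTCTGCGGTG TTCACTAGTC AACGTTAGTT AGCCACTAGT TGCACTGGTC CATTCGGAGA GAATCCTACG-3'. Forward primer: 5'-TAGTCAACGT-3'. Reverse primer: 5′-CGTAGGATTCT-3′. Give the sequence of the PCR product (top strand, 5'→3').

The forward primer matches the template at positions 146–155.
Reverse complement of the reverse primer: AGAATCCTACG. This occurs on the top strand at positions 190–200.
The product is the template from position 146 through 200 (55 bp).

5'-TAGTCAACGTTAGTTAGCCACTAGTTGCACTGGTCCATTCGGAGAGAATCCTACG-3'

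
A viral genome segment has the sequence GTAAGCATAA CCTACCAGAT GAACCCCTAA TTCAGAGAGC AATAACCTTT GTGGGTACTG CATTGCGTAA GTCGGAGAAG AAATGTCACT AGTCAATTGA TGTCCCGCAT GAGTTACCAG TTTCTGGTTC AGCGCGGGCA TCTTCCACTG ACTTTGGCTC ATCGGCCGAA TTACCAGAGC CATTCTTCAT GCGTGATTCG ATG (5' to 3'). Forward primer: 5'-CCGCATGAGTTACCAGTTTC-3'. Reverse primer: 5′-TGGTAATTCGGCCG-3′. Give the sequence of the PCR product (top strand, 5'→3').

5'-CCGCATGAGTTACCAGTTTCTGGTTCAGCGCGGGCATCTTCCACTGACTTTGGCTCATCGGCCGAATTACCA-3'

Scanning the template, CCGCATGAGTTACCAGTTTC occurs at positions 105–124; this primer anneals to the bottom strand there with its 3' end pointing downstream.
Reverse complement of the reverse primer: CGGCCGAATTACCA. This occurs on the top strand at positions 163–176.
The product is the template from position 105 through 176 (72 bp).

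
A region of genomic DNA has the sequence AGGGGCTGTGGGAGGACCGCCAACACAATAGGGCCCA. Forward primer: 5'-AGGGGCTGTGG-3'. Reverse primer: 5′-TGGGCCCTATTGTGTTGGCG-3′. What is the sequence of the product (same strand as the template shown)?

5'-AGGGGCTGTGGGAGGACCGCCAACACAATAGGGCCCA-3'

The forward primer matches the template at positions 1–11.
Taking the reverse complement of TGGGCCCTATTGTGTTGGCG gives CGCCAACACAATAGGGCCCA, found at positions 18–37 on the template; the primer anneals here to the top strand with its 3' end pointing upstream.
The product is the template from position 1 through 37 (37 bp).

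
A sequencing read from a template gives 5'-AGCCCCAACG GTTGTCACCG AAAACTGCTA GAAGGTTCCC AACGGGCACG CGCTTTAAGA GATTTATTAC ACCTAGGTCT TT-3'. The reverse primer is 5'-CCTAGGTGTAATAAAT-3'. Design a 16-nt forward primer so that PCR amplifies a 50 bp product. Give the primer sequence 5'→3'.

5'-CTAGAAGGTTCCCAAC-3'

The reverse primer's reverse complement ATTTATTACACCTAGG matches the template at positions 62–77, so the product ends at position 77.
A 50 bp product then starts at position 77 − 50 + 1 = 28.
The forward primer is identical to the top strand there: CTAGAAGGTTCCCAAC.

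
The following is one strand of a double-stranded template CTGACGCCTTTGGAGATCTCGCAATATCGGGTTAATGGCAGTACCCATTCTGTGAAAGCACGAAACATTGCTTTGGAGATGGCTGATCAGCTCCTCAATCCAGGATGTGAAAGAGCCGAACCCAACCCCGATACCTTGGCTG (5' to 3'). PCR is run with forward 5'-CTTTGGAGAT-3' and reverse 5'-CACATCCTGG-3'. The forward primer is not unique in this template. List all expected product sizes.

102 bp, 39 bp

The forward primer CTTTGGAGAT matches the top strand at positions 8–17, 71–80.
The reverse primer's reverse complement is CCAGGATGTG, matching at positions 100–109.
Each forward site pairs with the reverse site to give a product ending at position 109: sizes 102, 39 bp.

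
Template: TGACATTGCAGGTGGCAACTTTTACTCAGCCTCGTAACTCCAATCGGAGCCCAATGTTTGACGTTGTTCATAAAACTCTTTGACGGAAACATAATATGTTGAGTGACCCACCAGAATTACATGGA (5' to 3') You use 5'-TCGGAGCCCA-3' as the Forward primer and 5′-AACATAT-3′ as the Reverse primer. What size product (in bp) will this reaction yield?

57 bp

Scanning the template, TCGGAGCCCA occurs at positions 44–53; this primer anneals to the bottom strand there with its 3' end pointing downstream.
The reverse primer's reverse complement is ATATGTT, which matches the template at positions 94–100.
Product length = (reverse-primer end) − (forward-primer start) + 1 = 100 − 44 + 1 = 57 bp.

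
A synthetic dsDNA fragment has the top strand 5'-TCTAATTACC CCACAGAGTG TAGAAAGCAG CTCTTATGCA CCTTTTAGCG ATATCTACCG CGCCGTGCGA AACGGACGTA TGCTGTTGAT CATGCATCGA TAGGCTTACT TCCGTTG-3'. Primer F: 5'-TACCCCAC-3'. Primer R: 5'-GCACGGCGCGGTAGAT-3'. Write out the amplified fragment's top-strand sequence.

Scanning the template, TACCCCAC occurs at positions 7–14; this primer anneals to the bottom strand there with its 3' end pointing downstream.
Reverse complement of the reverse primer: ATCTACCGCGCCGTGC. This occurs on the top strand at positions 53–68.
The product is the template from position 7 through 68 (62 bp).

5'-TACCCCACAGAGTGTAGAAAGCAGCTCTTATGCACCTTTTAGCGATATCTACCGCGCCGTGC-3'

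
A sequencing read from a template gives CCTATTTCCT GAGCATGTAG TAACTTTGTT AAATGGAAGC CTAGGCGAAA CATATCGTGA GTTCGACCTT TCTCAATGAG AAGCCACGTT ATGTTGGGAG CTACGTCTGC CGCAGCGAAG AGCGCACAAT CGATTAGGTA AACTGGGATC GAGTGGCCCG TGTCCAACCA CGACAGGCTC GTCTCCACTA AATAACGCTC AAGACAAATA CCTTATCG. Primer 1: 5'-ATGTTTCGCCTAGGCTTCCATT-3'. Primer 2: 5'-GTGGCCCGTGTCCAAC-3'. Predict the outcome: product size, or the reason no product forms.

Primer 1 (ATGTTTCGCCTAGGCTTCCATT) has reverse complement AATGGAAGCCTAGGCGAAACAT, which matches the top strand at positions 32–53; primer 1 anneals to the top strand there with its 3' end pointing upstream toward position 32.
Primer 2 (GTGGCCCGTGTCCAAC) matches the top strand directly at positions 153–168; it anneals to the bottom strand with its 3' end pointing downstream toward position 168.
The 3' ends diverge (primer 1 extends toward position 1, primer 2 toward position 218), so the primers never converge on a shared product.

No product — the primers' 3' ends point away from each other.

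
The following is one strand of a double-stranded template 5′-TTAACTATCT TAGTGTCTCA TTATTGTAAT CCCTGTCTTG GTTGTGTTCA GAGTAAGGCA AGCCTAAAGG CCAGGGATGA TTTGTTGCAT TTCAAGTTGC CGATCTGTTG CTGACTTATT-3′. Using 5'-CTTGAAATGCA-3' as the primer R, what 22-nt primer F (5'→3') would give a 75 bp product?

The reverse primer's reverse complement TGCATTTCAAG matches the template at positions 86–96, so the product ends at position 96.
A 75 bp product then starts at position 96 − 75 + 1 = 22.
The forward primer is identical to the top strand there: TATTGTAATCCCTGTCTTGGTT.

5'-TATTGTAATCCCTGTCTTGGTT-3'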